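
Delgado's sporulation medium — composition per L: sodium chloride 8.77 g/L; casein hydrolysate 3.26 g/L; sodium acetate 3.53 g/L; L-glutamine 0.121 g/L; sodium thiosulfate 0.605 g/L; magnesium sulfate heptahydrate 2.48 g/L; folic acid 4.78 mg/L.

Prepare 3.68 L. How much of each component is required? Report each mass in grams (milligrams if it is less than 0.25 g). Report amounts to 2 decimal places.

sodium chloride 32.27 g; casein hydrolysate 12.00 g; sodium acetate 12.99 g; L-glutamine 0.45 g; sodium thiosulfate 2.23 g; magnesium sulfate heptahydrate 9.13 g; folic acid 17.59 mg

Working volume: 3.68 L.
sodium chloride: 8.77 g/L × 3.68 L = 32.27 g
casein hydrolysate: 3.26 g/L × 3.68 L = 12.00 g
sodium acetate: 3.53 g/L × 3.68 L = 12.99 g
L-glutamine: 0.121 g/L × 3.68 L = 0.45 g
sodium thiosulfate: 0.605 g/L × 3.68 L = 2.23 g
magnesium sulfate heptahydrate: 2.48 g/L × 3.68 L = 9.13 g
folic acid: 4.78 mg/L × 3.68 L = 17.59 mg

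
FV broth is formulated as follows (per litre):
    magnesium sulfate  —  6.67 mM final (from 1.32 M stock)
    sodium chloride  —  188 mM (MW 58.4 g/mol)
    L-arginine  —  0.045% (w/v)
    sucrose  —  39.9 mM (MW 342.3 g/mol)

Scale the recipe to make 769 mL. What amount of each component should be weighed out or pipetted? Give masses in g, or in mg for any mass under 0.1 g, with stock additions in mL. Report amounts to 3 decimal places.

Scale factor relative to 1 L: 0.769.
magnesium sulfate: dilute stock: 6.67 mM × 769 mL ÷ 1320 mM = 3.886 mL
sodium chloride: 188 mmol/L × 58.4 g/mol × 0.769 L ÷ 1000 = 8.443 g
L-arginine: 0.045% w/v = 0.45 g/L → 0.45 × 0.769 L = 0.346 g
sucrose: 39.9 mmol/L × 342.3 g/mol × 0.769 L ÷ 1000 = 10.503 g

magnesium sulfate 3.886 mL; sodium chloride 8.443 g; L-arginine 0.346 g; sucrose 10.503 g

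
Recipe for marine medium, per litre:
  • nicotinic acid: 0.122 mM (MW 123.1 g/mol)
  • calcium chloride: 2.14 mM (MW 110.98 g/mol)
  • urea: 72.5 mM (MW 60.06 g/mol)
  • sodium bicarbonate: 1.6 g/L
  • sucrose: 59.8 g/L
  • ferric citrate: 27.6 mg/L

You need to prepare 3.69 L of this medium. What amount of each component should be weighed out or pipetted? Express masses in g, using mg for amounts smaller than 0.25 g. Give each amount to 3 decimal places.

nicotinic acid 55.417 mg; calcium chloride 0.876 g; urea 16.068 g; sodium bicarbonate 5.904 g; sucrose 220.662 g; ferric citrate 101.844 mg

Working volume: 3.69 L.
nicotinic acid: 0.122 mmol/L × 123.1 mg/mmol × 3.69 L = 55.417 mg
calcium chloride: 2.14 mmol/L × 110.98 g/mol × 3.69 L ÷ 1000 = 0.876 g
urea: 72.5 mmol/L × 60.06 g/mol × 3.69 L ÷ 1000 = 16.068 g
sodium bicarbonate: 1.6 g/L × 3.69 L = 5.904 g
sucrose: 59.8 g/L × 3.69 L = 220.662 g
ferric citrate: 27.6 mg/L × 3.69 L = 101.844 mg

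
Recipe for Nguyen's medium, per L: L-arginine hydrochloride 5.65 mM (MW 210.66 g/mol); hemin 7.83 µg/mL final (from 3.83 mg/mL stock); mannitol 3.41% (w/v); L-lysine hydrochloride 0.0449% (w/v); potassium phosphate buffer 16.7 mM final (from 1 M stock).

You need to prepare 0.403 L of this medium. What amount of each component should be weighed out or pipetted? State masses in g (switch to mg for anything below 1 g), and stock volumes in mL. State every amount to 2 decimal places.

L-arginine hydrochloride 479.66 mg; hemin 0.82 mL; mannitol 13.74 g; L-lysine hydrochloride 180.95 mg; potassium phosphate buffer 6.73 mL

Working volume: 0.403 L.
L-arginine hydrochloride: 5.65 mmol/L × 210.66 mg/mmol × 0.403 L = 479.66 mg
hemin: C1V1 = C2V2 → 7.83 µg/mL × 403 mL ÷ 3830 µg/mL = 0.82 mL
mannitol: 3.41 g per 100 mL × 403 mL ÷ 100 = 13.74 g
L-lysine hydrochloride: 0.0449 g per 100 mL × 403 mL ÷ 100 = 0.180947 g = 180.95 mg
potassium phosphate buffer: V = C2·V2/C1 = 16.7 mM × 403 mL ÷ 1000 mM = 6.73 mL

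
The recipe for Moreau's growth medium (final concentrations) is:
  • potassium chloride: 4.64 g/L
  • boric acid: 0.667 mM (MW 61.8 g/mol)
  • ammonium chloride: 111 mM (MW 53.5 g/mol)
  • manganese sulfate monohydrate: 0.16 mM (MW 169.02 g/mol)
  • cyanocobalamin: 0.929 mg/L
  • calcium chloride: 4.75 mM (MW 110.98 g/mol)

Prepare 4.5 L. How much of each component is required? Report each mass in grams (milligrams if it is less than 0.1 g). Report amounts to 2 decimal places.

Working volume: 4.5 L.
potassium chloride: 4.64 g/L × 4.5 L = 20.88 g
boric acid: 0.667 mmol/L × 61.8 g/mol × 4.5 L ÷ 1000 = 0.19 g
ammonium chloride: 111 mmol/L × 53.5 g/mol × 4.5 L ÷ 1000 = 26.72 g
manganese sulfate monohydrate: 0.16 mmol/L × 169.02 g/mol × 4.5 L ÷ 1000 = 0.12 g
cyanocobalamin: 0.929 mg/L × 4.5 L = 4.18 mg
calcium chloride: 4.75 mmol/L × 110.98 g/mol × 4.5 L ÷ 1000 = 2.37 g

potassium chloride 20.88 g; boric acid 0.19 g; ammonium chloride 26.72 g; manganese sulfate monohydrate 0.12 g; cyanocobalamin 4.18 mg; calcium chloride 2.37 g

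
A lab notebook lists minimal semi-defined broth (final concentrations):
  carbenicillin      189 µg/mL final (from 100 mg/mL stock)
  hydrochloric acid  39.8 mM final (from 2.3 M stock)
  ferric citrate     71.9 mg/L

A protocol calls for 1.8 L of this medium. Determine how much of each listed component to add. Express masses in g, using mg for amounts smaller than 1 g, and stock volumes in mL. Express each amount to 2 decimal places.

Scale factor relative to 1 L: 1.8.
carbenicillin: V = C2·V2/C1 = 189 µg/mL × 1800 mL ÷ 100000 µg/mL = 3.40 mL
hydrochloric acid: C1V1 = C2V2 → 39.8 mM × 1800 mL ÷ 2300 mM = 31.15 mL
ferric citrate: 71.9 mg/L × 1.8 L = 129.42 mg

carbenicillin 3.40 mL; hydrochloric acid 31.15 mL; ferric citrate 129.42 mg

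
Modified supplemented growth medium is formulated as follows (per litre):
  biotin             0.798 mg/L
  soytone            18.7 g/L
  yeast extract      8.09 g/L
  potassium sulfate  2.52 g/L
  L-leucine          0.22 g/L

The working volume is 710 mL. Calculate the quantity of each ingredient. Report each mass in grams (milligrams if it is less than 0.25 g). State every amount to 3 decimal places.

biotin 0.567 mg; soytone 13.277 g; yeast extract 5.744 g; potassium sulfate 1.789 g; L-leucine 156.200 mg

Scale factor relative to 1 L: 0.71.
biotin: 0.798 mg/L × 0.71 L = 0.567 mg
soytone: 18.7 g/L × 0.71 L = 13.277 g
yeast extract: 8.09 g/L × 0.71 L = 5.744 g
potassium sulfate: 2.52 g/L × 0.71 L = 1.789 g
L-leucine: 0.22 g/L × 0.71 L = 0.1562 g = 156.200 mg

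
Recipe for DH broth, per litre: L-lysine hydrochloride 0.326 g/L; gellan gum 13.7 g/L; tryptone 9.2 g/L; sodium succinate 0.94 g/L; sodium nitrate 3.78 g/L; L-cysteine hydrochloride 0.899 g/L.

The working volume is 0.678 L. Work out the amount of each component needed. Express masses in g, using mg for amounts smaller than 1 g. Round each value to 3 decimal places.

Scale factor relative to 1 L: 0.678.
L-lysine hydrochloride: 0.326 g/L × 0.678 L = 0.221028 g = 221.028 mg
gellan gum: 13.7 g/L × 0.678 L = 9.289 g
tryptone: 9.2 g/L × 0.678 L = 6.238 g
sodium succinate: 0.94 g/L × 0.678 L = 0.63732 g = 637.320 mg
sodium nitrate: 3.78 g/L × 0.678 L = 2.563 g
L-cysteine hydrochloride: 0.899 g/L × 0.678 L = 0.609522 g = 609.522 mg

L-lysine hydrochloride 221.028 mg; gellan gum 9.289 g; tryptone 6.238 g; sodium succinate 637.320 mg; sodium nitrate 2.563 g; L-cysteine hydrochloride 609.522 mg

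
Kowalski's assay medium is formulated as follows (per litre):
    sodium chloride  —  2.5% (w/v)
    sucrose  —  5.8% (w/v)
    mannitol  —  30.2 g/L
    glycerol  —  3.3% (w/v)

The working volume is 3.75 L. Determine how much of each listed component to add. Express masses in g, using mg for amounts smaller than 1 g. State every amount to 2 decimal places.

Scale factor relative to 1 L: 3.75.
sodium chloride: 2.5 g per 100 mL × 3750 mL ÷ 100 = 93.75 g
sucrose: 5.8% w/v = 58 g/L → 58 × 3.75 L = 217.50 g
mannitol: 30.2 g/L × 3.75 L = 113.25 g
glycerol: 3.3% w/v = 33 g/L → 33 × 3.75 L = 123.75 g

sodium chloride 93.75 g; sucrose 217.50 g; mannitol 113.25 g; glycerol 123.75 g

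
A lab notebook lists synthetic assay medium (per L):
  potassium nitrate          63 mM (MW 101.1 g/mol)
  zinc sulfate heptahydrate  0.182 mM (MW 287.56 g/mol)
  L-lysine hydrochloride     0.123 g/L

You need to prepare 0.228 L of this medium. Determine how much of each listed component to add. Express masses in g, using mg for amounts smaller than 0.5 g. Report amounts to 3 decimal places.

Scale factor relative to 1 L: 0.228.
potassium nitrate: 63 mmol/L × 101.1 g/mol × 0.228 L ÷ 1000 = 1.452 g
zinc sulfate heptahydrate: 0.182 mmol/L × 287.56 mg/mmol × 0.228 L = 11.933 mg
L-lysine hydrochloride: 0.123 g/L × 0.228 L = 0.028044 g = 28.044 mg

potassium nitrate 1.452 g; zinc sulfate heptahydrate 11.933 mg; L-lysine hydrochloride 28.044 mg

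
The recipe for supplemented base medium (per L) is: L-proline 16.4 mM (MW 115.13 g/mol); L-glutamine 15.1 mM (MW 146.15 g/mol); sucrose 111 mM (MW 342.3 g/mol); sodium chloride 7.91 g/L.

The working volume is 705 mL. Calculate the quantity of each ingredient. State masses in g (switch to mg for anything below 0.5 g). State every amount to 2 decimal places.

Scale factor relative to 1 L: 0.705.
L-proline: 16.4 mmol/L × 115.13 g/mol × 0.705 L ÷ 1000 = 1.33 g
L-glutamine: 15.1 mmol/L × 146.15 g/mol × 0.705 L ÷ 1000 = 1.56 g
sucrose: 111 mmol/L × 342.3 g/mol × 0.705 L ÷ 1000 = 26.79 g
sodium chloride: 7.91 g/L × 0.705 L = 5.58 g

L-proline 1.33 g; L-glutamine 1.56 g; sucrose 26.79 g; sodium chloride 5.58 g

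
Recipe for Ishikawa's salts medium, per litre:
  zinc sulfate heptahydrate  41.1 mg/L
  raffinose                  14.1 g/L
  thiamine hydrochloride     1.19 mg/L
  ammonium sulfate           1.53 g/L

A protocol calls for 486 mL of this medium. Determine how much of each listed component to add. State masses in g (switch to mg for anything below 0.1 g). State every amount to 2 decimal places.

Working volume: 486 mL = 0.486 L.
zinc sulfate heptahydrate: 41.1 mg/L × 0.486 L = 19.97 mg
raffinose: 14.1 g/L × 0.486 L = 6.85 g
thiamine hydrochloride: 1.19 mg/L × 0.486 L = 0.58 mg
ammonium sulfate: 1.53 g/L × 0.486 L = 0.74 g

zinc sulfate heptahydrate 19.97 mg; raffinose 6.85 g; thiamine hydrochloride 0.58 mg; ammonium sulfate 0.74 g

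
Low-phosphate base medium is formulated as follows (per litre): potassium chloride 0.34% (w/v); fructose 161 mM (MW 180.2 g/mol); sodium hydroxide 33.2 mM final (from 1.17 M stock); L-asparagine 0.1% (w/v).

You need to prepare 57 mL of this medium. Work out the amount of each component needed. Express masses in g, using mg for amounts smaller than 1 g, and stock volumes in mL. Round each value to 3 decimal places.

Scale factor relative to 1 L: 0.057.
potassium chloride: 0.34 g per 100 mL × 57 mL ÷ 100 = 0.1938 g = 193.800 mg
fructose: 161 mmol/L × 180.2 g/mol × 0.057 L ÷ 1000 = 1.654 g
sodium hydroxide: dilute stock: 33.2 mM × 57 mL ÷ 1170 mM = 1.617 mL
L-asparagine: 0.1% w/v = 1 g/L → 1 × 0.057 L = 0.057 g = 57.000 mg

potassium chloride 193.800 mg; fructose 1.654 g; sodium hydroxide 1.617 mL; L-asparagine 57.000 mg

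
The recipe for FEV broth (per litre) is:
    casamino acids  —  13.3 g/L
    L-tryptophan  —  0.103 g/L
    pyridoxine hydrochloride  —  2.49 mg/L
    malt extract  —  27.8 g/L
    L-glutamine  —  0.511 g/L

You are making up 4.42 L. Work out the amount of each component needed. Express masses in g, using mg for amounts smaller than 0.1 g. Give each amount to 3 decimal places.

casamino acids 58.786 g; L-tryptophan 0.455 g; pyridoxine hydrochloride 11.006 mg; malt extract 122.876 g; L-glutamine 2.259 g

Working volume: 4.42 L.
casamino acids: 13.3 g/L × 4.42 L = 58.786 g
L-tryptophan: 0.103 g/L × 4.42 L = 0.455 g
pyridoxine hydrochloride: 2.49 mg/L × 4.42 L = 11.006 mg
malt extract: 27.8 g/L × 4.42 L = 122.876 g
L-glutamine: 0.511 g/L × 4.42 L = 2.259 g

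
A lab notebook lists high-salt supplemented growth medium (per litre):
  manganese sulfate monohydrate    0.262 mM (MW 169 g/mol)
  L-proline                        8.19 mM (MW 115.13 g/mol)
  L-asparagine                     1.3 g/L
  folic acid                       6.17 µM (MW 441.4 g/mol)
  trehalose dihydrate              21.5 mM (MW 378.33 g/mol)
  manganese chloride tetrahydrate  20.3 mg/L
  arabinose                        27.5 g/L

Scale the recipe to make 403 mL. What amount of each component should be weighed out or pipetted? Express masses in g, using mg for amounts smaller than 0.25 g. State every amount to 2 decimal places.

manganese sulfate monohydrate 17.84 mg; L-proline 0.38 g; L-asparagine 0.52 g; folic acid 1.10 mg; trehalose dihydrate 3.28 g; manganese chloride tetrahydrate 8.18 mg; arabinose 11.08 g

Target volume = 403 mL = 0.403 L.
manganese sulfate monohydrate: 0.262 mmol/L × 169 mg/mmol × 0.403 L = 17.84 mg
L-proline: 8.19 mmol/L × 115.13 g/mol × 0.403 L ÷ 1000 = 0.38 g
L-asparagine: 1.3 g/L × 0.403 L = 0.52 g
folic acid: 6.17 µmol/L × 441.4 g/mol × 0.403 L ÷ 1000 = 1.10 mg
trehalose dihydrate: 21.5 mmol/L × 378.33 g/mol × 0.403 L ÷ 1000 = 3.28 g
manganese chloride tetrahydrate: 20.3 mg/L × 0.403 L = 8.18 mg
arabinose: 27.5 g/L × 0.403 L = 11.08 g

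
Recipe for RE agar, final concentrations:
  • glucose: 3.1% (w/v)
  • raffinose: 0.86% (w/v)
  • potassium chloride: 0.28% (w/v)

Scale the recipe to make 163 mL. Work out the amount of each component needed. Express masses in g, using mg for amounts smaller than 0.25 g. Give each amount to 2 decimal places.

glucose 5.05 g; raffinose 1.40 g; potassium chloride 0.46 g

Working volume: 163 mL = 0.163 L.
glucose: 3.1% w/v = 31 g/L → 31 × 0.163 L = 5.05 g
raffinose: 0.86 g per 100 mL × 163 mL ÷ 100 = 1.40 g
potassium chloride: 0.28 g per 100 mL × 163 mL ÷ 100 = 0.46 g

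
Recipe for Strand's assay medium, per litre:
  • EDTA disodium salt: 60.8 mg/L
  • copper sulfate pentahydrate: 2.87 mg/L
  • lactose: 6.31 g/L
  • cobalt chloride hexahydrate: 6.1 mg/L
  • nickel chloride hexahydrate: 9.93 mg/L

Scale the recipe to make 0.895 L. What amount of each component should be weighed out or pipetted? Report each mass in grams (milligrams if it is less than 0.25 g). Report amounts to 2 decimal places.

EDTA disodium salt 54.42 mg; copper sulfate pentahydrate 2.57 mg; lactose 5.65 g; cobalt chloride hexahydrate 5.46 mg; nickel chloride hexahydrate 8.89 mg

Scale factor relative to 1 L: 0.895.
EDTA disodium salt: 60.8 mg/L × 0.895 L = 54.42 mg
copper sulfate pentahydrate: 2.87 mg/L × 0.895 L = 2.57 mg
lactose: 6.31 g/L × 0.895 L = 5.65 g
cobalt chloride hexahydrate: 6.1 mg/L × 0.895 L = 5.46 mg
nickel chloride hexahydrate: 9.93 mg/L × 0.895 L = 8.89 mg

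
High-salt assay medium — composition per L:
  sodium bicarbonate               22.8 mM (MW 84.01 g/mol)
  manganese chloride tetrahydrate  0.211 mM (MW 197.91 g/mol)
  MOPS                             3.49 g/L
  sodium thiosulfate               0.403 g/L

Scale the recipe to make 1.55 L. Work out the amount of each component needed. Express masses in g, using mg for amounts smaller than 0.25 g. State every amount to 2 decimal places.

sodium bicarbonate 2.97 g; manganese chloride tetrahydrate 64.73 mg; MOPS 5.41 g; sodium thiosulfate 0.62 g

Working volume: 1.55 L.
sodium bicarbonate: 22.8 mmol/L × 84.01 g/mol × 1.55 L ÷ 1000 = 2.97 g
manganese chloride tetrahydrate: 0.211 mmol/L × 197.91 mg/mmol × 1.55 L = 64.73 mg
MOPS: 3.49 g/L × 1.55 L = 5.41 g
sodium thiosulfate: 0.403 g/L × 1.55 L = 0.62 g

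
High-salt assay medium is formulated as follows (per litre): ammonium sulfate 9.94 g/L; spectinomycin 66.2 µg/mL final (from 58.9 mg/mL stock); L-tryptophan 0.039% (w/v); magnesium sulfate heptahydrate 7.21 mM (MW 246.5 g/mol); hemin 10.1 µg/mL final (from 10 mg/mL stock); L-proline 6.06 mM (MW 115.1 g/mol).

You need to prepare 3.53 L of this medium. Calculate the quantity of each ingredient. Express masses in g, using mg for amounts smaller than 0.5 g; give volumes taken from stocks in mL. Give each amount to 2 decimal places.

Working volume: 3.53 L.
ammonium sulfate: 9.94 g/L × 3.53 L = 35.09 g
spectinomycin: C1V1 = C2V2 → 66.2 µg/mL × 3530 mL ÷ 58900 µg/mL = 3.97 mL
L-tryptophan: 0.039 g per 100 mL × 3530 mL ÷ 100 = 1.38 g
magnesium sulfate heptahydrate: 7.21 mmol/L × 246.5 g/mol × 3.53 L ÷ 1000 = 6.27 g
hemin: C1V1 = C2V2 → 10.1 µg/mL × 3530 mL ÷ 10000 µg/mL = 3.57 mL
L-proline: 6.06 mmol/L × 115.1 g/mol × 3.53 L ÷ 1000 = 2.46 g

ammonium sulfate 35.09 g; spectinomycin 3.97 mL; L-tryptophan 1.38 g; magnesium sulfate heptahydrate 6.27 g; hemin 3.57 mL; L-proline 2.46 g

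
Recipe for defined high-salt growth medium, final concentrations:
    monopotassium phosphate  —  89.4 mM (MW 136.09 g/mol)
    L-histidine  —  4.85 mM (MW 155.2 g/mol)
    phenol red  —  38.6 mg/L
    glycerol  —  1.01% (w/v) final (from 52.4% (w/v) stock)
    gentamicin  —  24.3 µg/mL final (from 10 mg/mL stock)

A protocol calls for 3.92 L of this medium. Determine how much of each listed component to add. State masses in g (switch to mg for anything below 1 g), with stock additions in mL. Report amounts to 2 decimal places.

Working volume: 3.92 L.
monopotassium phosphate: 89.4 mmol/L × 136.09 g/mol × 3.92 L ÷ 1000 = 47.69 g
L-histidine: 4.85 mmol/L × 155.2 g/mol × 3.92 L ÷ 1000 = 2.95 g
phenol red: 38.6 mg/L × 3.92 L = 151.31 mg
glycerol: V = C2·V2/C1 = 1.01% ÷ 52.4% × 3920 mL = 75.56 mL
gentamicin: dilute stock: 24.3 µg/mL × 3920 mL ÷ 10000 µg/mL = 9.53 mL

monopotassium phosphate 47.69 g; L-histidine 2.95 g; phenol red 151.31 mg; glycerol 75.56 mL; gentamicin 9.53 mL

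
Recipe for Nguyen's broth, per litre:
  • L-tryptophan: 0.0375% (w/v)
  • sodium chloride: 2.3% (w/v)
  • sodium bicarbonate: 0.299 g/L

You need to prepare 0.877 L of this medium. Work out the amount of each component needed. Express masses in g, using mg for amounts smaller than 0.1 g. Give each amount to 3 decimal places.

L-tryptophan 0.329 g; sodium chloride 20.171 g; sodium bicarbonate 0.262 g

Scale factor relative to 1 L: 0.877.
L-tryptophan: 0.0375% w/v = 0.375 g/L → 0.375 × 0.877 L = 0.329 g
sodium chloride: 2.3% w/v = 23 g/L → 23 × 0.877 L = 20.171 g
sodium bicarbonate: 0.299 g/L × 0.877 L = 0.262 g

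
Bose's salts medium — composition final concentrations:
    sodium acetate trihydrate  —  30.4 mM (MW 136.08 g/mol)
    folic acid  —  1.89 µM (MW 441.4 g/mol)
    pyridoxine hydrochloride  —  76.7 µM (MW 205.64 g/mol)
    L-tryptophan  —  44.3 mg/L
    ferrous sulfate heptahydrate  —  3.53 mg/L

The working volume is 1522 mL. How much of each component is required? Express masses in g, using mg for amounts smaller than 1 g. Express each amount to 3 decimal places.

sodium acetate trihydrate 6.296 g; folic acid 1.270 mg; pyridoxine hydrochloride 24.006 mg; L-tryptophan 67.425 mg; ferrous sulfate heptahydrate 5.373 mg

Scale factor relative to 1 L: 1.522.
sodium acetate trihydrate: 30.4 mmol/L × 136.08 g/mol × 1.522 L ÷ 1000 = 6.296 g
folic acid: 1.89 µmol/L × 441.4 g/mol × 1.522 L ÷ 1000 = 1.270 mg
pyridoxine hydrochloride: 76.7 µmol/L × 205.64 g/mol × 1.522 L ÷ 1000 = 24.006 mg
L-tryptophan: 44.3 mg/L × 1.522 L = 67.425 mg
ferrous sulfate heptahydrate: 3.53 mg/L × 1.522 L = 5.373 mg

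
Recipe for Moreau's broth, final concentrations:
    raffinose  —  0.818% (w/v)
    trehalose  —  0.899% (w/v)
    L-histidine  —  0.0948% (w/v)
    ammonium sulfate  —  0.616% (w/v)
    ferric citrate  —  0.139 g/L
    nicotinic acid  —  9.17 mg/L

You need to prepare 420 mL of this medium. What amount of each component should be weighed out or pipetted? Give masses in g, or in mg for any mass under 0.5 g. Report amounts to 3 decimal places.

raffinose 3.436 g; trehalose 3.776 g; L-histidine 398.160 mg; ammonium sulfate 2.587 g; ferric citrate 58.380 mg; nicotinic acid 3.851 mg

Target volume = 420 mL = 0.42 L.
raffinose: 0.818 g per 100 mL × 420 mL ÷ 100 = 3.436 g
trehalose: 0.899% w/v = 8.99 g/L → 8.99 × 0.42 L = 3.776 g
L-histidine: 0.0948% w/v = 0.948 g/L → 0.948 × 0.42 L = 0.39816 g = 398.160 mg
ammonium sulfate: 0.616 g per 100 mL × 420 mL ÷ 100 = 2.587 g
ferric citrate: 0.139 g/L × 0.42 L = 0.05838 g = 58.380 mg
nicotinic acid: 9.17 mg/L × 0.42 L = 3.851 mg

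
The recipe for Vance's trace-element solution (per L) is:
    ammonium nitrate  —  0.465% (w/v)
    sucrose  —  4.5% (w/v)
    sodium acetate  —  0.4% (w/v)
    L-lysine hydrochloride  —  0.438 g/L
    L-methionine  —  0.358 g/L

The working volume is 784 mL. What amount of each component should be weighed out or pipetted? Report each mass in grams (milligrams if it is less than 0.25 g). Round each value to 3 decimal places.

Scale factor relative to 1 L: 0.784.
ammonium nitrate: 0.465 g per 100 mL × 784 mL ÷ 100 = 3.646 g
sucrose: 4.5% w/v = 45 g/L → 45 × 0.784 L = 35.280 g
sodium acetate: 0.4 g per 100 mL × 784 mL ÷ 100 = 3.136 g
L-lysine hydrochloride: 0.438 g/L × 0.784 L = 0.343 g
L-methionine: 0.358 g/L × 0.784 L = 0.281 g

ammonium nitrate 3.646 g; sucrose 35.280 g; sodium acetate 3.136 g; L-lysine hydrochloride 0.343 g; L-methionine 0.281 g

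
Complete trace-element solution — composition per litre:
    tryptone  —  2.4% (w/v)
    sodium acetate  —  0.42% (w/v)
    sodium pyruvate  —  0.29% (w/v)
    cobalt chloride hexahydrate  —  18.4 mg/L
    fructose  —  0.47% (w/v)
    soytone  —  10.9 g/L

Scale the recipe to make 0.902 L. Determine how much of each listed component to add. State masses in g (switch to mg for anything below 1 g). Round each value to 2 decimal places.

tryptone 21.65 g; sodium acetate 3.79 g; sodium pyruvate 2.62 g; cobalt chloride hexahydrate 16.60 mg; fructose 4.24 g; soytone 9.83 g

Working volume: 0.902 L.
tryptone: 2.4 g per 100 mL × 902 mL ÷ 100 = 21.65 g
sodium acetate: 0.42 g per 100 mL × 902 mL ÷ 100 = 3.79 g
sodium pyruvate: 0.29% w/v = 2.9 g/L → 2.9 × 0.902 L = 2.62 g
cobalt chloride hexahydrate: 18.4 mg/L × 0.902 L = 16.60 mg
fructose: 0.47 g per 100 mL × 902 mL ÷ 100 = 4.24 g
soytone: 10.9 g/L × 0.902 L = 9.83 g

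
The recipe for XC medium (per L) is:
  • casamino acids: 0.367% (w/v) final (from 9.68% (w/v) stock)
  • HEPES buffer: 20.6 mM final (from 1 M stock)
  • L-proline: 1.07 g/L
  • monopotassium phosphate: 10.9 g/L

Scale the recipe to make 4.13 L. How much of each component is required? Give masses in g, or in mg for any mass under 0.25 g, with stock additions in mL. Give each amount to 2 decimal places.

Working volume: 4.13 L.
casamino acids: dilute stock: 0.367% ÷ 9.68% × 4130 mL = 156.58 mL
HEPES buffer: C1V1 = C2V2 → 20.6 mM × 4130 mL ÷ 1000 mM = 85.08 mL
L-proline: 1.07 g/L × 4.13 L = 4.42 g
monopotassium phosphate: 10.9 g/L × 4.13 L = 45.02 g

casamino acids 156.58 mL; HEPES buffer 85.08 mL; L-proline 4.42 g; monopotassium phosphate 45.02 g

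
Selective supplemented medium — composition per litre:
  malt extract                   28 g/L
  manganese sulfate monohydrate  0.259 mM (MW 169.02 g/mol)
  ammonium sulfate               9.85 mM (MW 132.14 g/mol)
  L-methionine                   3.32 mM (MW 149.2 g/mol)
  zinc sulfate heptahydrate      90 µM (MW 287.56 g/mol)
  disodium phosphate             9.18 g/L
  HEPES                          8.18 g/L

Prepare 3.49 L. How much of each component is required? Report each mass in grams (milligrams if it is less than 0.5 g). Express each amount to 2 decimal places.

Working volume: 3.49 L.
malt extract: 28 g/L × 3.49 L = 97.72 g
manganese sulfate monohydrate: 0.259 mmol/L × 169.02 mg/mmol × 3.49 L = 152.78 mg
ammonium sulfate: 9.85 mmol/L × 132.14 g/mol × 3.49 L ÷ 1000 = 4.54 g
L-methionine: 3.32 mmol/L × 149.2 g/mol × 3.49 L ÷ 1000 = 1.73 g
zinc sulfate heptahydrate: 90 µmol/L × 287.56 g/mol × 3.49 L ÷ 1000 = 90.32 mg
disodium phosphate: 9.18 g/L × 3.49 L = 32.04 g
HEPES: 8.18 g/L × 3.49 L = 28.55 g

malt extract 97.72 g; manganese sulfate monohydrate 152.78 mg; ammonium sulfate 4.54 g; L-methionine 1.73 g; zinc sulfate heptahydrate 90.32 mg; disodium phosphate 32.04 g; HEPES 28.55 g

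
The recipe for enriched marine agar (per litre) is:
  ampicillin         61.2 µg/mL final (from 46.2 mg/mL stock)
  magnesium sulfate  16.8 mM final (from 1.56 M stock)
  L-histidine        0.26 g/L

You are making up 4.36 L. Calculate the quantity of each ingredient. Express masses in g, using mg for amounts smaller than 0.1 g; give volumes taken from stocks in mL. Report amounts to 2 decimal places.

ampicillin 5.78 mL; magnesium sulfate 46.95 mL; L-histidine 1.13 g

Scale factor relative to 1 L: 4.36.
ampicillin: C1V1 = C2V2 → 61.2 µg/mL × 4360 mL ÷ 46200 µg/mL = 5.78 mL
magnesium sulfate: V = C2·V2/C1 = 16.8 mM × 4360 mL ÷ 1560 mM = 46.95 mL
L-histidine: 0.26 g/L × 4.36 L = 1.13 g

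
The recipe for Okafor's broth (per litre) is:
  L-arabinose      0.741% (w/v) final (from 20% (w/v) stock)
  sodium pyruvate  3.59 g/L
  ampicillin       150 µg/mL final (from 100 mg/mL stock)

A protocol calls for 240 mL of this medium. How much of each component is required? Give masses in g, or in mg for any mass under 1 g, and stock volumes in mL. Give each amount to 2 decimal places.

L-arabinose 8.89 mL; sodium pyruvate 861.60 mg; ampicillin 0.36 mL

Scale factor relative to 1 L: 0.24.
L-arabinose: C1V1 = C2V2 → 0.741% ÷ 20% × 240 mL = 8.89 mL
sodium pyruvate: 3.59 g/L × 0.24 L = 0.8616 g = 861.60 mg
ampicillin: V = C2·V2/C1 = 150 µg/mL × 240 mL ÷ 100000 µg/mL = 0.36 mL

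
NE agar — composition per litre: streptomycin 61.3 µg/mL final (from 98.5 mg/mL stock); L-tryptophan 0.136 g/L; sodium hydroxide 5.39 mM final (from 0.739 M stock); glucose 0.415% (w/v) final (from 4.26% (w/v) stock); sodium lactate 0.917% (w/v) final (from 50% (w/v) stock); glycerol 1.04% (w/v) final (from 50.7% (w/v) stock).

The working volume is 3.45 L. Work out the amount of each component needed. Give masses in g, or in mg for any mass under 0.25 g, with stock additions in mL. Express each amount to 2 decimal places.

streptomycin 2.15 mL; L-tryptophan 0.47 g; sodium hydroxide 25.16 mL; glucose 336.09 mL; sodium lactate 63.27 mL; glycerol 70.77 mL

Scale factor relative to 1 L: 3.45.
streptomycin: dilute stock: 61.3 µg/mL × 3450 mL ÷ 98500 µg/mL = 2.15 mL
L-tryptophan: 0.136 g/L × 3.45 L = 0.47 g
sodium hydroxide: V = C2·V2/C1 = 5.39 mM × 3450 mL ÷ 739 mM = 25.16 mL
glucose: C1V1 = C2V2 → 0.415% ÷ 4.26% × 3450 mL = 336.09 mL
sodium lactate: V = C2·V2/C1 = 0.917% ÷ 50% × 3450 mL = 63.27 mL
glycerol: C1V1 = C2V2 → 1.04% ÷ 50.7% × 3450 mL = 70.77 mL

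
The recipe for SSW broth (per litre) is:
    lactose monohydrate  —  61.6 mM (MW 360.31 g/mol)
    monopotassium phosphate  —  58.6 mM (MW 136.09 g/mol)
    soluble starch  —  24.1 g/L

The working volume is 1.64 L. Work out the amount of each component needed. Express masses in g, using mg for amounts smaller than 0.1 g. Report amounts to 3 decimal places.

lactose monohydrate 36.400 g; monopotassium phosphate 13.079 g; soluble starch 39.524 g

Scale factor relative to 1 L: 1.64.
lactose monohydrate: 61.6 mmol/L × 360.31 g/mol × 1.64 L ÷ 1000 = 36.400 g
monopotassium phosphate: 58.6 mmol/L × 136.09 g/mol × 1.64 L ÷ 1000 = 13.079 g
soluble starch: 24.1 g/L × 1.64 L = 39.524 g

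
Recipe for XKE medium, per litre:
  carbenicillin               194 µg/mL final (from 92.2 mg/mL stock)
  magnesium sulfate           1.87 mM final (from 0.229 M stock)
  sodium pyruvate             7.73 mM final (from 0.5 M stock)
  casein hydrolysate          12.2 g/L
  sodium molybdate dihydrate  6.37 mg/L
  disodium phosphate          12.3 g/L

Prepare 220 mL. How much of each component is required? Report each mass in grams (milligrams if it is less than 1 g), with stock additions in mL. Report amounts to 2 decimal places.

carbenicillin 0.46 mL; magnesium sulfate 1.80 mL; sodium pyruvate 3.40 mL; casein hydrolysate 2.68 g; sodium molybdate dihydrate 1.40 mg; disodium phosphate 2.71 g

Target volume = 220 mL = 0.22 L.
carbenicillin: C1V1 = C2V2 → 194 µg/mL × 220 mL ÷ 92200 µg/mL = 0.46 mL
magnesium sulfate: C1V1 = C2V2 → 1.87 mM × 220 mL ÷ 229 mM = 1.80 mL
sodium pyruvate: C1V1 = C2V2 → 7.73 mM × 220 mL ÷ 500 mM = 3.40 mL
casein hydrolysate: 12.2 g/L × 0.22 L = 2.68 g
sodium molybdate dihydrate: 6.37 mg/L × 0.22 L = 1.40 mg
disodium phosphate: 12.3 g/L × 0.22 L = 2.71 g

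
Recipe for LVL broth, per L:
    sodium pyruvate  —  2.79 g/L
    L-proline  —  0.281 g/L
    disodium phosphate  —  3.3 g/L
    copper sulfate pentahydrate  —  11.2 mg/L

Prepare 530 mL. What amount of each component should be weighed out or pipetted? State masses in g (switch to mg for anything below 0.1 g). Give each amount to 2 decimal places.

sodium pyruvate 1.48 g; L-proline 0.15 g; disodium phosphate 1.75 g; copper sulfate pentahydrate 5.94 mg

Working volume: 530 mL = 0.53 L.
sodium pyruvate: 2.79 g/L × 0.53 L = 1.48 g
L-proline: 0.281 g/L × 0.53 L = 0.15 g
disodium phosphate: 3.3 g/L × 0.53 L = 1.75 g
copper sulfate pentahydrate: 11.2 mg/L × 0.53 L = 5.94 mg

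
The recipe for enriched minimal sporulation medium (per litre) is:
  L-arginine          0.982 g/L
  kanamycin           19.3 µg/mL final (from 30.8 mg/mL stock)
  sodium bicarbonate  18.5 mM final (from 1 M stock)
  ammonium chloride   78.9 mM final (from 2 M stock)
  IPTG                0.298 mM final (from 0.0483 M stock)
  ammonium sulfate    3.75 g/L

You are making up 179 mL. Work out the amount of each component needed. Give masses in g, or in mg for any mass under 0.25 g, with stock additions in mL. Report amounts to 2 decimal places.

L-arginine 175.78 mg; kanamycin 0.11 mL; sodium bicarbonate 3.31 mL; ammonium chloride 7.06 mL; IPTG 1.10 mL; ammonium sulfate 0.67 g

Target volume = 179 mL = 0.179 L.
L-arginine: 0.982 g/L × 0.179 L = 0.175778 g = 175.78 mg
kanamycin: C1V1 = C2V2 → 19.3 µg/mL × 179 mL ÷ 30800 µg/mL = 0.11 mL
sodium bicarbonate: dilute stock: 18.5 mM × 179 mL ÷ 1000 mM = 3.31 mL
ammonium chloride: dilute stock: 78.9 mM × 179 mL ÷ 2000 mM = 7.06 mL
IPTG: C1V1 = C2V2 → 0.298 mM × 179 mL ÷ 48.3 mM = 1.10 mL
ammonium sulfate: 3.75 g/L × 0.179 L = 0.67 g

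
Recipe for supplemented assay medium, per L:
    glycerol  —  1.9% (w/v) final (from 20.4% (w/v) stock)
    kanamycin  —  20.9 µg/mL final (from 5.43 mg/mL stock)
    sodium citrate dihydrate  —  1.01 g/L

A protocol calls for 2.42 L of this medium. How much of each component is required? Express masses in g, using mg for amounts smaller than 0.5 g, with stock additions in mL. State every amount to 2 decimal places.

glycerol 225.39 mL; kanamycin 9.31 mL; sodium citrate dihydrate 2.44 g

Working volume: 2.42 L.
glycerol: V = C2·V2/C1 = 1.9% ÷ 20.4% × 2420 mL = 225.39 mL
kanamycin: dilute stock: 20.9 µg/mL × 2420 mL ÷ 5430 µg/mL = 9.31 mL
sodium citrate dihydrate: 1.01 g/L × 2.42 L = 2.44 g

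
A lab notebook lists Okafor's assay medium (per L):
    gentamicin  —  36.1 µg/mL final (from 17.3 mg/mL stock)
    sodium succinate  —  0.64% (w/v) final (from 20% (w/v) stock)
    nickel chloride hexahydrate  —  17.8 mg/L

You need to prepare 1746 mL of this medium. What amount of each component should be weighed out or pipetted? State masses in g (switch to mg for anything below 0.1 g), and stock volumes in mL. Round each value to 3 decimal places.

gentamicin 3.643 mL; sodium succinate 55.872 mL; nickel chloride hexahydrate 31.079 mg

Target volume = 1746 mL = 1.746 L.
gentamicin: V = C2·V2/C1 = 36.1 µg/mL × 1746 mL ÷ 17300 µg/mL = 3.643 mL
sodium succinate: V = C2·V2/C1 = 0.64% ÷ 20% × 1746 mL = 55.872 mL
nickel chloride hexahydrate: 17.8 mg/L × 1.746 L = 31.079 mg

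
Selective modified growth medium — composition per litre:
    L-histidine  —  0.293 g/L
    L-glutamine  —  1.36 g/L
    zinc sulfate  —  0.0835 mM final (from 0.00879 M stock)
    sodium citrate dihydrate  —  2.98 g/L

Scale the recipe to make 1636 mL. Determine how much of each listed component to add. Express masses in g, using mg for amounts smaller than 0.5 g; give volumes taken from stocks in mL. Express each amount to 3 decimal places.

L-histidine 479.348 mg; L-glutamine 2.225 g; zinc sulfate 15.541 mL; sodium citrate dihydrate 4.875 g

Target volume = 1636 mL = 1.636 L.
L-histidine: 0.293 g/L × 1.636 L = 0.479348 g = 479.348 mg
L-glutamine: 1.36 g/L × 1.636 L = 2.225 g
zinc sulfate: dilute stock: 0.0835 mM × 1636 mL ÷ 8.79 mM = 15.541 mL
sodium citrate dihydrate: 2.98 g/L × 1.636 L = 4.875 g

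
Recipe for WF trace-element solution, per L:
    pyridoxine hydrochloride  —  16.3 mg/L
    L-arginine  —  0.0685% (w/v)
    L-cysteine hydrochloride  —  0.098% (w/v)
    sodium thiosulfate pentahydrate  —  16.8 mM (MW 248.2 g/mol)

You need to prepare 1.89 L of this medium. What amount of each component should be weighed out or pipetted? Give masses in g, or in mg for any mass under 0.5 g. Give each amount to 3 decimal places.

pyridoxine hydrochloride 30.807 mg; L-arginine 1.295 g; L-cysteine hydrochloride 1.852 g; sodium thiosulfate pentahydrate 7.881 g

Scale factor relative to 1 L: 1.89.
pyridoxine hydrochloride: 16.3 mg/L × 1.89 L = 30.807 mg
L-arginine: 0.0685% w/v = 0.685 g/L → 0.685 × 1.89 L = 1.295 g
L-cysteine hydrochloride: 0.098% w/v = 0.98 g/L → 0.98 × 1.89 L = 1.852 g
sodium thiosulfate pentahydrate: 16.8 mmol/L × 248.2 g/mol × 1.89 L ÷ 1000 = 7.881 g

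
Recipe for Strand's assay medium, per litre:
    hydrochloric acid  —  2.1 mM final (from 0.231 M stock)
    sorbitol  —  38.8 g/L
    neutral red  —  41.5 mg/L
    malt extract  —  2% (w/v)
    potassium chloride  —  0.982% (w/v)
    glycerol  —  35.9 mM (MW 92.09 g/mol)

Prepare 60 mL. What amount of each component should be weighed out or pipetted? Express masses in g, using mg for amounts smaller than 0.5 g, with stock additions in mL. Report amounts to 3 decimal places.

Working volume: 60 mL = 0.06 L.
hydrochloric acid: dilute stock: 2.1 mM × 60 mL ÷ 231 mM = 0.545 mL
sorbitol: 38.8 g/L × 0.06 L = 2.328 g
neutral red: 41.5 mg/L × 0.06 L = 2.490 mg
malt extract: 2 g per 100 mL × 60 mL ÷ 100 = 1.200 g
potassium chloride: 0.982% w/v = 9.82 g/L → 9.82 × 0.06 L = 0.589 g
glycerol: 35.9 mmol/L × 92.09 mg/mmol × 0.06 L = 198.362 mg

hydrochloric acid 0.545 mL; sorbitol 2.328 g; neutral red 2.490 mg; malt extract 1.200 g; potassium chloride 0.589 g; glycerol 198.362 mg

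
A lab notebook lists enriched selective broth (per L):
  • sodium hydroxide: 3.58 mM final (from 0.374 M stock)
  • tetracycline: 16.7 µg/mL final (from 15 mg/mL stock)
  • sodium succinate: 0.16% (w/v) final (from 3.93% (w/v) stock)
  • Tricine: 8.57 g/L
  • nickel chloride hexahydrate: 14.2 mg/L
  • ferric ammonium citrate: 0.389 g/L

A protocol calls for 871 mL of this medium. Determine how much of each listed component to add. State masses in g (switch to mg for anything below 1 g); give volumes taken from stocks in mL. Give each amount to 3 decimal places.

Working volume: 871 mL = 0.871 L.
sodium hydroxide: dilute stock: 3.58 mM × 871 mL ÷ 374 mM = 8.337 mL
tetracycline: V = C2·V2/C1 = 16.7 µg/mL × 871 mL ÷ 15000 µg/mL = 0.970 mL
sodium succinate: V = C2·V2/C1 = 0.16% ÷ 3.93% × 871 mL = 35.461 mL
Tricine: 8.57 g/L × 0.871 L = 7.464 g
nickel chloride hexahydrate: 14.2 mg/L × 0.871 L = 12.368 mg
ferric ammonium citrate: 0.389 g/L × 0.871 L = 0.338819 g = 338.819 mg

sodium hydroxide 8.337 mL; tetracycline 0.970 mL; sodium succinate 35.461 mL; Tricine 7.464 g; nickel chloride hexahydrate 12.368 mg; ferric ammonium citrate 338.819 mg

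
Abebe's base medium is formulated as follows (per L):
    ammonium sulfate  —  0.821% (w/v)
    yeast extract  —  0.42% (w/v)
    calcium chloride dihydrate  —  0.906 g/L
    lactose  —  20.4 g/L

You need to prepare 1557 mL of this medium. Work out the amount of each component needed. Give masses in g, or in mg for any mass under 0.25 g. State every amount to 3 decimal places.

Scale factor relative to 1 L: 1.557.
ammonium sulfate: 0.821% w/v = 8.21 g/L → 8.21 × 1.557 L = 12.783 g
yeast extract: 0.42% w/v = 4.2 g/L → 4.2 × 1.557 L = 6.539 g
calcium chloride dihydrate: 0.906 g/L × 1.557 L = 1.411 g
lactose: 20.4 g/L × 1.557 L = 31.763 g

ammonium sulfate 12.783 g; yeast extract 6.539 g; calcium chloride dihydrate 1.411 g; lactose 31.763 g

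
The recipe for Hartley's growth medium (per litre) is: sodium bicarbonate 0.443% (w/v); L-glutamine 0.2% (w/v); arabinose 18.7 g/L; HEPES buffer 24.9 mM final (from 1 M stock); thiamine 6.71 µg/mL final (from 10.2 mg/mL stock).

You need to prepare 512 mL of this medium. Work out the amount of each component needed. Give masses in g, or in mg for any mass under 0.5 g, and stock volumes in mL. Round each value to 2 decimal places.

sodium bicarbonate 2.27 g; L-glutamine 1.02 g; arabinose 9.57 g; HEPES buffer 12.75 mL; thiamine 0.34 mL

Working volume: 512 mL = 0.512 L.
sodium bicarbonate: 0.443 g per 100 mL × 512 mL ÷ 100 = 2.27 g
L-glutamine: 0.2 g per 100 mL × 512 mL ÷ 100 = 1.02 g
arabinose: 18.7 g/L × 0.512 L = 9.57 g
HEPES buffer: C1V1 = C2V2 → 24.9 mM × 512 mL ÷ 1000 mM = 12.75 mL
thiamine: C1V1 = C2V2 → 6.71 µg/mL × 512 mL ÷ 10200 µg/mL = 0.34 mL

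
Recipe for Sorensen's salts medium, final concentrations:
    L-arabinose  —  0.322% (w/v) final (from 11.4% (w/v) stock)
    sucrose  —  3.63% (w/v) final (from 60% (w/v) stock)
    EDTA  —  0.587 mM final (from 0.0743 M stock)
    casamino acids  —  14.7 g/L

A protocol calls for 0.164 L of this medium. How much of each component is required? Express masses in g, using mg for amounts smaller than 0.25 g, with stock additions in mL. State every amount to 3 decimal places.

L-arabinose 4.632 mL; sucrose 9.922 mL; EDTA 1.296 mL; casamino acids 2.411 g

Working volume: 0.164 L.
L-arabinose: V = C2·V2/C1 = 0.322% ÷ 11.4% × 164 mL = 4.632 mL
sucrose: dilute stock: 3.63% ÷ 60% × 164 mL = 9.922 mL
EDTA: dilute stock: 0.587 mM × 164 mL ÷ 74.3 mM = 1.296 mL
casamino acids: 14.7 g/L × 0.164 L = 2.411 g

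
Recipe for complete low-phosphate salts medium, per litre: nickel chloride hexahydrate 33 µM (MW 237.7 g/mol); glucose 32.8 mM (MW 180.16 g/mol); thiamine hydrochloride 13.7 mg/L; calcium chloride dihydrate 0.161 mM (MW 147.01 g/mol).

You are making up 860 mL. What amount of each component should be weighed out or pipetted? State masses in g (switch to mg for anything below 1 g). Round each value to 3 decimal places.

Target volume = 860 mL = 0.86 L.
nickel chloride hexahydrate: 33 µmol/L × 237.7 g/mol × 0.86 L ÷ 1000 = 6.746 mg
glucose: 32.8 mmol/L × 180.16 g/mol × 0.86 L ÷ 1000 = 5.082 g
thiamine hydrochloride: 13.7 mg/L × 0.86 L = 11.782 mg
calcium chloride dihydrate: 0.161 mmol/L × 147.01 mg/mmol × 0.86 L = 20.355 mg

nickel chloride hexahydrate 6.746 mg; glucose 5.082 g; thiamine hydrochloride 11.782 mg; calcium chloride dihydrate 20.355 mg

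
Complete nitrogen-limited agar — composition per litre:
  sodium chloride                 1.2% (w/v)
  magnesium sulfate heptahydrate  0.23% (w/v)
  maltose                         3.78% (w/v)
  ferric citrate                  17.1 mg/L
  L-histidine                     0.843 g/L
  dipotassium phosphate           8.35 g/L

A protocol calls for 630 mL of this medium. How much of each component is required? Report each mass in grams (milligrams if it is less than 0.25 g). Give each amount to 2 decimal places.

sodium chloride 7.56 g; magnesium sulfate heptahydrate 1.45 g; maltose 23.81 g; ferric citrate 10.77 mg; L-histidine 0.53 g; dipotassium phosphate 5.26 g

Scale factor relative to 1 L: 0.63.
sodium chloride: 1.2% w/v = 12 g/L → 12 × 0.63 L = 7.56 g
magnesium sulfate heptahydrate: 0.23% w/v = 2.3 g/L → 2.3 × 0.63 L = 1.45 g
maltose: 3.78% w/v = 37.8 g/L → 37.8 × 0.63 L = 23.81 g
ferric citrate: 17.1 mg/L × 0.63 L = 10.77 mg
L-histidine: 0.843 g/L × 0.63 L = 0.53 g
dipotassium phosphate: 8.35 g/L × 0.63 L = 5.26 g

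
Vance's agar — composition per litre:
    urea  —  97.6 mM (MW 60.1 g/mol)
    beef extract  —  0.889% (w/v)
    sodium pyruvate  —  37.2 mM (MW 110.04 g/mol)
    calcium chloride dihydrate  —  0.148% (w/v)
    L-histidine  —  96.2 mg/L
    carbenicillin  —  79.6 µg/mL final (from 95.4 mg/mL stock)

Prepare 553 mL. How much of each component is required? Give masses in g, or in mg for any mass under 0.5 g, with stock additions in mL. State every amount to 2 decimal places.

Scale factor relative to 1 L: 0.553.
urea: 97.6 mmol/L × 60.1 g/mol × 0.553 L ÷ 1000 = 3.24 g
beef extract: 0.889% w/v = 8.89 g/L → 8.89 × 0.553 L = 4.92 g
sodium pyruvate: 37.2 mmol/L × 110.04 g/mol × 0.553 L ÷ 1000 = 2.26 g
calcium chloride dihydrate: 0.148% w/v = 1.48 g/L → 1.48 × 0.553 L = 0.82 g
L-histidine: 96.2 mg/L × 0.553 L = 53.20 mg
carbenicillin: C1V1 = C2V2 → 79.6 µg/mL × 553 mL ÷ 95400 µg/mL = 0.46 mL

urea 3.24 g; beef extract 4.92 g; sodium pyruvate 2.26 g; calcium chloride dihydrate 0.82 g; L-histidine 53.20 mg; carbenicillin 0.46 mL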